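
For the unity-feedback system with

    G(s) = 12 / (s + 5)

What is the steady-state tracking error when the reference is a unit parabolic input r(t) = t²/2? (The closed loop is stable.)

e_ss = ∞

G(s) has no poles at the origin.
This is a Type 0 system; Ka = lim_{s→0} s^2·G(s) = 0, so the steady-state error for a parabola input is infinite.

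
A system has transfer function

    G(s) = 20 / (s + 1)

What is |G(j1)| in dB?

|G(j1)|_dB ≈ 23.0 dB

Substitute s = j1: numerator = 20, denominator = 1 + j1.
|G(j1)| = |20| / |1 + j1| = 20 / 1.4142 ≈ 14.14.
In decibels: 20·log₁₀(14.14) ≈ 23.0 dB.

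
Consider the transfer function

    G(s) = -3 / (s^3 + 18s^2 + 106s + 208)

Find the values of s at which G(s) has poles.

s = -5 ± j, -8

The poles are the roots of the denominator s^3 + 18s^2 + 106s + 208 = 0.
Trying s = -8: the polynomial evaluates to 0, so (s + 8) is a factor.
Dividing out leaves s^2 + 10s + 26 = 0.
The quadratic formula then gives s = -5 ± 1j.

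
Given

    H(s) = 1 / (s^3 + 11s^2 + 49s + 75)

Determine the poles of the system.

s = -3, -4 + 3j, -4 - 3j

The poles are the roots of the denominator s^3 + 11s^2 + 49s + 75 = 0.
Trying s = -3: the polynomial evaluates to 0, so (s + 3) is a factor.
Dividing out leaves s^2 + 8s + 25 = 0.
The quadratic formula then gives s = -4 ± 3j.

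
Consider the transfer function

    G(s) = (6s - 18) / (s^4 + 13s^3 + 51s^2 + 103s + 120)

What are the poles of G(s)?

The poles are the roots of the denominator s^4 + 13s^3 + 51s^2 + 103s + 120 = 0.
Trying s = -8: the polynomial evaluates to 0, so (s + 8) is a factor.
Dividing out leaves s^3 + 5s^2 + 11s + 15 = 0.
This factors further as (s^2 + 2s + 5)(s + 3) = 0.

s = -1 ± 2j, -8, -3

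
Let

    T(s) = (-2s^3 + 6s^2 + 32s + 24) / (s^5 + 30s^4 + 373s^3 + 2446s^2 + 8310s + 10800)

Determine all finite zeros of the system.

s = -2, 6, -1

Set the numerator to zero: -2s^3 + 6s^2 + 32s + 24 = 0, i.e. -2·(s^3 - 3s^2 - 16s - 12) = 0.
Factoring: (s + 2)(s - 6)(s + 1) = 0.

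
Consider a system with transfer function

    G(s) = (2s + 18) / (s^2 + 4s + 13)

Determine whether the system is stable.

stable

The denominator s^2 + 4s + 13 factors as (s^2 + 4s + 13), giving poles at s = -2 + 3j, -2 - 3j.
Since all poles lie strictly in the left half-plane, the system is stable.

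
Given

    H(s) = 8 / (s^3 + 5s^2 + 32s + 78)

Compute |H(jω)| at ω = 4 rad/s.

|H(j4)| ≈ 0.1249

Substitute s = j4: numerator = 8, denominator = -2 + j64.
|H(j4)| = |8| / |-2 + j64| = 8 / 64.031 ≈ 0.1249.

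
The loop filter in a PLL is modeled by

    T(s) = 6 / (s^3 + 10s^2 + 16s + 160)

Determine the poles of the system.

The poles are the roots of the denominator s^3 + 10s^2 + 16s + 160 = 0.
Trying s = -10: the polynomial evaluates to 0, so (s + 10) is a factor.
Dividing out leaves s^2 + 16 = 0.
The quadratic formula then gives s = 0 ± 4j.

s = 4j, -4j, -10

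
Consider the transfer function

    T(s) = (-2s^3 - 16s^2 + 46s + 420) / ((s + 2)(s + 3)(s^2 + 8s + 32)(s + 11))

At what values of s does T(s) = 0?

Set the numerator to zero: -2s^3 - 16s^2 + 46s + 420 = 0, i.e. -2·(s^3 + 8s^2 - 23s - 210) = 0.
Factoring: (s - 5)(s + 6)(s + 7) = 0.

s = 5, -6, -7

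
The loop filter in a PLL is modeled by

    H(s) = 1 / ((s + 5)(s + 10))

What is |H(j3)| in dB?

|H(j3)|_dB ≈ -35.7 dB

Substitute s = j3: numerator = 1, denominator = 41 + j45.
|H(j3)| = |1| / |41 + j45| = 1 / 60.877 ≈ 0.01643.
In decibels: 20·log₁₀(0.01643) ≈ -35.7 dB.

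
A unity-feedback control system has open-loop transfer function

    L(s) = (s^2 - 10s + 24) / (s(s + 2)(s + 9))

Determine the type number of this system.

Type 1

The denominator has 1 factor of s at the origin (free integrator), so this is a Type 1 system.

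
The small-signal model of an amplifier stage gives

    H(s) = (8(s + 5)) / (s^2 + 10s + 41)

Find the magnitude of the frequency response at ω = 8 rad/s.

Substitute s = j8: numerator = 40 + j64, denominator = -23 + j80.
|H(j8)| = |40 + j64| / |-23 + j80| = 75.472 / 83.241 ≈ 0.9067.

|H(j8)| ≈ 0.9067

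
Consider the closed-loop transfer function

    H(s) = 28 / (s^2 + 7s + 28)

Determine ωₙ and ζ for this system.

ωₙ ≈ 5.292 rad/s, ζ ≈ 0.6614

Compare the denominator to the standard form s^2 + 2ζωₙs + ωₙ².
ωₙ² = 28, so ωₙ = √28 ≈ 5.292 rad/s.
2ζωₙ = 7, so ζ = 7/(2·√28) ≈ 0.6614.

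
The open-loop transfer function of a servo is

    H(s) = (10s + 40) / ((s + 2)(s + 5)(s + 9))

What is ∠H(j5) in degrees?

∠H(j5) ≈ -90.91°

At s = j5: numerator = 40 + j50, denominator = -310 + j240.
∠H = ∠num − ∠den = 51.340° − (142.25°) = -90.91°.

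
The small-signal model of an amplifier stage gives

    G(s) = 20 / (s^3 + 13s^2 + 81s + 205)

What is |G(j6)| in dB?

|G(j6)|_dB ≈ -25.5 dB

Substitute s = j6: numerator = 20, denominator = -263 + j270.
|G(j6)| = |20| / |-263 + j270| = 20 / 376.92 ≈ 0.05306.
In decibels: 20·log₁₀(0.05306) ≈ -25.5 dB.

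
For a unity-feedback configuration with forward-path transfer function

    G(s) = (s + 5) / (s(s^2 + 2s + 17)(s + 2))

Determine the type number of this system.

The denominator has 1 factor of s at the origin (free integrator), so this is a Type 1 system.

Type 1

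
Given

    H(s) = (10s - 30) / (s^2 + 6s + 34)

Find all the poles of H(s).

The poles are the roots of the denominator s^2 + 6s + 34 = 0.
Using the quadratic formula: s = (-6 ± √(-100))/2 = -3 ± 5j.

s = -3 + 5j, -3 - 5j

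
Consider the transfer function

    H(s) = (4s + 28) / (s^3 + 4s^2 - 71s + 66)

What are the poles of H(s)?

The poles are the roots of the denominator s^3 + 4s^2 - 71s + 66 = 0.
Trying s = 1: the polynomial evaluates to 0, so (s - 1) is a factor.
Dividing out leaves s^2 + 5s - 66 = 0.
Factoring the quadratic: (s - 6)(s + 11) = 0.

s = 1, 6, -11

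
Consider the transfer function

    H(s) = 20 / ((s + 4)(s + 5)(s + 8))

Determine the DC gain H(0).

H(0) = 1/8 ≈ 0.1250

At s = 0 each factor (s + a) contributes a and each (s^2 + bs + c) contributes c.
H(0) = 20·1 / ((4) · (5) · (8)) = 20/160 = 1/8.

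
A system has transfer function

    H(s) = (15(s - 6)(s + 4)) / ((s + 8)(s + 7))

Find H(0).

At s = 0 each factor (s + a) contributes a and each (s^2 + bs + c) contributes c.
H(0) = 15·(-6) · (4) / ((8) · (7)) = -360/56 = -45/7.

H(0) = -45/7 ≈ -6.429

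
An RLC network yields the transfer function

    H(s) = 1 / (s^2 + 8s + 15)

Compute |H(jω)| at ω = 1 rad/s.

Substitute s = j1: numerator = 1, denominator = 14 + j8.
|H(j1)| = |1| / |14 + j8| = 1 / 16.125 ≈ 0.06202.

|H(j1)| ≈ 0.06202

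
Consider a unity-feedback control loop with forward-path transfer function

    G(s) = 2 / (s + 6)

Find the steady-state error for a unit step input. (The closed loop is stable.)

e_ss = 0.7500

G(s) has no poles at the origin.
This is a Type 0 system. Kp = lim_{s→0} G(s) = 2/6 = 1/3.
e_ss = 1/(1 + Kp) = 1/(1 + 1/3) = 3/4 ≈ 0.7500.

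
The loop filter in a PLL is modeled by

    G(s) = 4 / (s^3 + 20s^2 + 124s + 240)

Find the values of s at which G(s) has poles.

The poles are the roots of the denominator s^3 + 20s^2 + 124s + 240 = 0.
Trying s = -10: the polynomial evaluates to 0, so (s + 10) is a factor.
Dividing out leaves s^2 + 10s + 24 = 0.
Factoring the quadratic: (s + 6)(s + 4) = 0.

s = -10, -6, -4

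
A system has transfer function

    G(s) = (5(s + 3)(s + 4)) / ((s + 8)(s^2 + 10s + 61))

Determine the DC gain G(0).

At s = 0 each factor (s + a) contributes a and each (s^2 + bs + c) contributes c.
G(0) = 5·(3) · (4) / ((8) · (61)) = 60/488 = 15/122.

G(0) = 15/122 ≈ 0.1230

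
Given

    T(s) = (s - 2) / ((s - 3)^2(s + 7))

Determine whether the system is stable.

unstable

The poles can be read from the denominator factors: s = 3, -7, 3.
Since the pole(s) at s = 3, 3 lie in the right half-plane, the system is unstable.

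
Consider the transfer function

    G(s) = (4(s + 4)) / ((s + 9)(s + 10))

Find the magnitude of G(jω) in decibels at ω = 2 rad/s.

Substitute s = j2: numerator = 16 + j8, denominator = 86 + j38.
|G(j2)| = |16 + j8| / |86 + j38| = 17.889 / 94.021 ≈ 0.1903.
In decibels: 20·log₁₀(0.1903) ≈ -14.4 dB.

|G(j2)|_dB ≈ -14.4 dB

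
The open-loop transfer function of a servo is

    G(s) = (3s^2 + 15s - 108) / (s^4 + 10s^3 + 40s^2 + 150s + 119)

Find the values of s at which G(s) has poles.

s = -1 + 4j, -1 - 4j, -1, -7

The poles are the roots of the denominator s^4 + 10s^3 + 40s^2 + 150s + 119 = 0.
Trying s = -1: the polynomial evaluates to 0, so (s + 1) is a factor.
Dividing out leaves s^3 + 9s^2 + 31s + 119 = 0.
This factors further as (s^2 + 2s + 17)(s + 7) = 0.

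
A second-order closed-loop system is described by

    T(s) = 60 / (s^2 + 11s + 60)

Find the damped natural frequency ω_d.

Comparing s^2 + 11s + 60 to s^2 + 2ζωₙs + ωₙ²: ωₙ = √60 ≈ 7.746 rad/s and ζ = 11/(2·√60) ≈ 0.7100.
ζωₙ = 11/2 = 5.5, so ω_d = ωₙ√(1−ζ²) = √(ωₙ² − (ζωₙ)²) = √(60 − 5.5²) = √29.75 ≈ 5.454 rad/s.

ω_d ≈ 5.454 rad/s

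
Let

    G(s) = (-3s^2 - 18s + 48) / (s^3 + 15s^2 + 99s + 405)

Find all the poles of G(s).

The poles are the roots of the denominator s^3 + 15s^2 + 99s + 405 = 0.
Trying s = -9: the polynomial evaluates to 0, so (s + 9) is a factor.
Dividing out leaves s^2 + 6s + 45 = 0.
The quadratic formula then gives s = -3 ± 6j.

s = -3 + 6j, -3 - 6j, -9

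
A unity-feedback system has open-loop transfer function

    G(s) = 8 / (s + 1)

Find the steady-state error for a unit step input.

G(s) has no poles at the origin.
This is a Type 0 system. Kp = lim_{s→0} G(s) = 8/1.
e_ss = 1/(1 + Kp) = 1/(1 + 8) = 1/9 ≈ 0.1111.

e_ss = 0.1111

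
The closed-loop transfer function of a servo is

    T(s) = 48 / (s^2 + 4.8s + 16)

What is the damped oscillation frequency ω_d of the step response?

Comparing s^2 + 4.8s + 16 to s^2 + 2ζωₙs + ωₙ²: ωₙ = 4 rad/s and ζ = 4.8/(2·4) = 0.6.
ζωₙ = 4.8/2 = 2.4, so ω_d = ωₙ√(1−ζ²) = √(ωₙ² − (ζωₙ)²) = √(16 − 2.4²) = √10.24 = 3.200 rad/s.

ω_d = 3.200 rad/s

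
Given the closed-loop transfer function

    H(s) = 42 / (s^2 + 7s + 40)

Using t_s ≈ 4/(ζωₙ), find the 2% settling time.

Comparing s^2 + 7s + 40 to s^2 + 2ζωₙs + ωₙ²: ωₙ = √40 ≈ 6.325 rad/s and ζ = 7/(2·√40) ≈ 0.5534.
ζωₙ = 7/2 = 3.5, so t_s ≈ 4/(ζωₙ) = 4/3.5 ≈ 1.143 s.

t_s ≈ 1.143 s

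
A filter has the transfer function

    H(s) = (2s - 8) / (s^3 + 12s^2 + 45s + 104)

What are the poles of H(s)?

s = -8, -2 + 3j, -2 - 3j

The poles are the roots of the denominator s^3 + 12s^2 + 45s + 104 = 0.
Trying s = -8: the polynomial evaluates to 0, so (s + 8) is a factor.
Dividing out leaves s^2 + 4s + 13 = 0.
The quadratic formula then gives s = -2 ± 3j.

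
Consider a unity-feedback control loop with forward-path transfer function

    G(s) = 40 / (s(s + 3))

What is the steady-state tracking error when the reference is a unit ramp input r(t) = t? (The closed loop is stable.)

G(s) has one pole at the origin.
This is a Type 1 system. Kv = lim_{s→0} s·G(s) = 40/3.
e_ss = 1/Kv = 1/(40/3) = 3/40 ≈ 0.07500.

e_ss = 0.07500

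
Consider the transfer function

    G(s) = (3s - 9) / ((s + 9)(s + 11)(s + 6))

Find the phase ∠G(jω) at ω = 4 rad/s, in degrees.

At s = j4: numerator = -9 + j12, denominator = 178 + j812.
∠G = ∠num − ∠den = 126.87° − (77.636°) = 49.23°.

∠G(j4) ≈ 49.23°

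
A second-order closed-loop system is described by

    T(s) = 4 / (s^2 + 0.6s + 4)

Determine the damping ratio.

Compare the denominator to the standard form s^2 + 2ζωₙs + ωₙ².
ωₙ² = 4, so ωₙ = 2 rad/s.
2ζωₙ = 0.6, so ζ = 0.6/(2·2) = 0.15.

ζ = 0.15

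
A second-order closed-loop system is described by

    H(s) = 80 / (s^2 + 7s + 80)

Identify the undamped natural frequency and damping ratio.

Compare the denominator to the standard form s^2 + 2ζωₙs + ωₙ².
ωₙ² = 80, so ωₙ = √80 ≈ 8.944 rad/s.
2ζωₙ = 7, so ζ = 7/(2·√80) ≈ 0.3913.
With ζ = 0.3913 the response is underdamped.

ωₙ ≈ 8.944 rad/s, ζ ≈ 0.3913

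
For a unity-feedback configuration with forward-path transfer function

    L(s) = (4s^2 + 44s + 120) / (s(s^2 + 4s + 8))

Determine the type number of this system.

Type 1

The denominator has 1 factor of s at the origin (free integrator), so this is a Type 1 system.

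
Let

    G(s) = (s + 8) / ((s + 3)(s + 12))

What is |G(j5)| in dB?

|G(j5)|_dB ≈ -18.1 dB

Substitute s = j5: numerator = 8 + j5, denominator = 11 + j75.
|G(j5)| = |8 + j5| / |11 + j75| = 9.4340 / 75.802 ≈ 0.1245.
In decibels: 20·log₁₀(0.1245) ≈ -18.1 dB.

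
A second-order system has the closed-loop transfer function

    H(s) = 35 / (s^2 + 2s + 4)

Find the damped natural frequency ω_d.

Comparing s^2 + 2s + 4 to s^2 + 2ζωₙs + ωₙ²: ωₙ = 2 rad/s and ζ = 2/(2·2) = 0.5.
ζωₙ = 2/2 = 1, so ω_d = ωₙ√(1−ζ²) = √(ωₙ² − (ζωₙ)²) = √(4 − 1²) = √3 ≈ 1.732 rad/s.

ω_d ≈ 1.732 rad/s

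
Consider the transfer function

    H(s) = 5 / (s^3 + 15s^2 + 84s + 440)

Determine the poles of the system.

The poles are the roots of the denominator s^3 + 15s^2 + 84s + 440 = 0.
Trying s = -11: the polynomial evaluates to 0, so (s + 11) is a factor.
Dividing out leaves s^2 + 4s + 40 = 0.
The quadratic formula then gives s = -2 ± 6j.

s = -11, -2 ± 6j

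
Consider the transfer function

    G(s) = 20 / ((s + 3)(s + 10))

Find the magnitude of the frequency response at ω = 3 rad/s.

|G(j3)| ≈ 0.4515

Substitute s = j3: numerator = 20, denominator = 21 + j39.
|G(j3)| = |20| / |21 + j39| = 20 / 44.294 ≈ 0.4515.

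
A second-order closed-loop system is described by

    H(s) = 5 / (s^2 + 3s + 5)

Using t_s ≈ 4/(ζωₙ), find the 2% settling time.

Comparing s^2 + 3s + 5 to s^2 + 2ζωₙs + ωₙ²: ωₙ = √5 ≈ 2.236 rad/s and ζ = 3/(2·√5) ≈ 0.6708.
ζωₙ = 3/2 = 1.5, so t_s ≈ 4/(ζωₙ) = 4/1.5 ≈ 2.667 s.

t_s ≈ 2.667 s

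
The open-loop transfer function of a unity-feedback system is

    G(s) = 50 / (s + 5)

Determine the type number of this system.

The denominator has no factor of s at the origin — no free integrator — so this is a Type 0 system.

Type 0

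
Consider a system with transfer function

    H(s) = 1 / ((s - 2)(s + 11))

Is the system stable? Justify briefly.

The poles can be read from the denominator factors: s = 2, -11.
Since the pole(s) at s = 2 lie in the right half-plane, the system is unstable.

unstable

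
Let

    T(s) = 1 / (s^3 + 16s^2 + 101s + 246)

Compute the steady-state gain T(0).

T(0) = 1/246 ≈ 0.004065

Set s = 0: T(0) = (1) / (246) = 1/246.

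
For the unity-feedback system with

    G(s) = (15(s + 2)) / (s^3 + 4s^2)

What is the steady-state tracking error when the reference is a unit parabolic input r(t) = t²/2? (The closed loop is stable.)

e_ss = 0.1333

G(s) has 2 poles at the origin.
This is a Type 2 system. Ka = lim_{s→0} s^2·G(s) = 30/4 = 15/2.
e_ss = 1/Ka = 1/(15/2) = 2/15 ≈ 0.1333.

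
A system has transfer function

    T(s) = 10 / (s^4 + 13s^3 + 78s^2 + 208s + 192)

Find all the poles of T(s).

The poles are the roots of the denominator s^4 + 13s^3 + 78s^2 + 208s + 192 = 0.
Trying s = -3: the polynomial evaluates to 0, so (s + 3) is a factor.
Dividing out leaves s^3 + 10s^2 + 48s + 64 = 0.
This factors further as (s^2 + 8s + 32)(s + 2) = 0.

s = -3, -4 ± 4j, -2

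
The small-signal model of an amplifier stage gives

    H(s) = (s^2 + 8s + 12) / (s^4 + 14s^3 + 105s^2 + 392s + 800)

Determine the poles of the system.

The poles are the roots of the denominator s^4 + 14s^3 + 105s^2 + 392s + 800 = 0.
No real roots exist; factor into two real quadratics: (s^2 + 6s + 25)(s^2 + 8s + 32) = 0.
Each quadratic gives a conjugate pair via the quadratic formula.

s = -3 + 4j, -3 - 4j, -4 + 4j, -4 - 4j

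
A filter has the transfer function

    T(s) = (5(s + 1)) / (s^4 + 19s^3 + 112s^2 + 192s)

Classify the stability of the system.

The denominator s^4 + 19s^3 + 112s^2 + 192s factors as s(s + 3)(s + 8)^2, giving poles at s = 0, -3, -8, -8.
Since the simple pole(s) at s = 0 lie on the jω-axis with none in the right half-plane, the system is marginally stable.

marginally stable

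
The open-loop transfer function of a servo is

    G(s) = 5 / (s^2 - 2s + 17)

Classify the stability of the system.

The poles can be read from the denominator factors: s = 1 + 4j, 1 - 4j.
Since the pole(s) at s = 1 + 4j, 1 - 4j lie in the right half-plane, the system is unstable.

unstable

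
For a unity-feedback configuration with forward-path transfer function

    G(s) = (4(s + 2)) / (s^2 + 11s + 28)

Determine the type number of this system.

The denominator has no factor of s at the origin — no free integrator — so this is a Type 0 system.

Type 0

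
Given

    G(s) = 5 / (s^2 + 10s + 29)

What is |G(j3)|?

Substitute s = j3: numerator = 5, denominator = 20 + j30.
|G(j3)| = |5| / |20 + j30| = 5 / 36.056 ≈ 0.1387.

|G(j3)| ≈ 0.1387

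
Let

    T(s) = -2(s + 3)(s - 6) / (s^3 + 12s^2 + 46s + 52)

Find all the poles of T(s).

The poles are the roots of the denominator s^3 + 12s^2 + 46s + 52 = 0.
Trying s = -2: the polynomial evaluates to 0, so (s + 2) is a factor.
Dividing out leaves s^2 + 10s + 26 = 0.
The quadratic formula then gives s = -5 ± 1j.

s = -5 + j, -5 - j, -2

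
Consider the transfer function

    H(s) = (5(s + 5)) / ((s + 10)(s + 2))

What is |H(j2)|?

|H(j2)| ≈ 0.9335

Substitute s = j2: numerator = 25 + j10, denominator = 16 + j24.
|H(j2)| = |25 + j10| / |16 + j24| = 26.926 / 28.844 ≈ 0.9335.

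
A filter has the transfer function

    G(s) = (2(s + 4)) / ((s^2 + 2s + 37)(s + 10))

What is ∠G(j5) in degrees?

∠G(j5) ≈ -15.03°

At s = j5: numerator = 8 + j10, denominator = 70 + j160.
∠G = ∠num − ∠den = 51.340° − (66.371°) = -15.03°.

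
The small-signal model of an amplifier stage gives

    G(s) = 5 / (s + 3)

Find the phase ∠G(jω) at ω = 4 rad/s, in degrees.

∠G(j4) ≈ -53.13°

At s = j4: numerator = 5, denominator = 3 + j4.
∠G = ∠num − ∠den = 0° − (53.130°) = -53.13°.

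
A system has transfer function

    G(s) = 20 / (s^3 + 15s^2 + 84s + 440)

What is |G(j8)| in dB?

|G(j8)|_dB ≈ -28.7 dB

Substitute s = j8: numerator = 20, denominator = -520 + j160.
|G(j8)| = |20| / |-520 + j160| = 20 / 544.06 ≈ 0.03676.
In decibels: 20·log₁₀(0.03676) ≈ -28.7 dB.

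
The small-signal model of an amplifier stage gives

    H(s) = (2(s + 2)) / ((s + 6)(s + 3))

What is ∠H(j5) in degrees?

At s = j5: numerator = 4 + j10, denominator = -7 + j45.
∠H = ∠num − ∠den = 68.199° − (98.842°) = -30.64°.

∠H(j5) ≈ -30.64°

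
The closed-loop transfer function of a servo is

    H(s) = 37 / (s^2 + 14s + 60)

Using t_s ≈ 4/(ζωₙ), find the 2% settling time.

Comparing s^2 + 14s + 60 to s^2 + 2ζωₙs + ωₙ²: ωₙ = √60 ≈ 7.746 rad/s and ζ = 14/(2·√60) ≈ 0.9037.
ζωₙ = 14/2 = 7, so t_s ≈ 4/(ζωₙ) = 4/7 ≈ 0.5714 s.

t_s ≈ 0.5714 s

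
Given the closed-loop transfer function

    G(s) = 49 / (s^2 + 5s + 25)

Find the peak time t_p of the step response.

t_p ≈ 0.7255 s

Comparing s^2 + 5s + 25 to s^2 + 2ζωₙs + ωₙ²: ωₙ = 5 rad/s and ζ = 5/(2·5) = 0.5.
ζωₙ = 5/2 = 2.5, so ω_d = ωₙ√(1−ζ²) = √(ωₙ² − (ζωₙ)²) = √(25 − 2.5²) = √18.75 ≈ 4.330 rad/s.
t_p = π/ω_d = π/4.330 ≈ 0.7255 s.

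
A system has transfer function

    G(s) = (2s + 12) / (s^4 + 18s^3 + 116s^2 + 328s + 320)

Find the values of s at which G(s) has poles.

s = -4 + 2j, -4 - 2j, -8, -2

The poles are the roots of the denominator s^4 + 18s^3 + 116s^2 + 328s + 320 = 0.
Trying s = -8: the polynomial evaluates to 0, so (s + 8) is a factor.
Dividing out leaves s^3 + 10s^2 + 36s + 40 = 0.
This factors further as (s^2 + 8s + 20)(s + 2) = 0.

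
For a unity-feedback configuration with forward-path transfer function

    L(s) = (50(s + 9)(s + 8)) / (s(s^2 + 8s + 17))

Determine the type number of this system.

The denominator has 1 factor of s at the origin (free integrator), so this is a Type 1 system.

Type 1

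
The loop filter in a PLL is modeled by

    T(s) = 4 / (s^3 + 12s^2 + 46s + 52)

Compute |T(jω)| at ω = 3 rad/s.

Substitute s = j3: numerator = 4, denominator = -56 + j111.
|T(j3)| = |4| / |-56 + j111| = 4 / 124.33 ≈ 0.03217.

|T(j3)| ≈ 0.03217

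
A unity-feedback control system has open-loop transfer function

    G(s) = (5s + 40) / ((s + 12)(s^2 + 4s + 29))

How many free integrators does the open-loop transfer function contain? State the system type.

The denominator has no factor of s at the origin — no free integrator — so this is a Type 0 system.

Type 0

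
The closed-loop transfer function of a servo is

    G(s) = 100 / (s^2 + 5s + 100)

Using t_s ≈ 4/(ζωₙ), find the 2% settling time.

Comparing s^2 + 5s + 100 to s^2 + 2ζωₙs + ωₙ²: ωₙ = 10 rad/s and ζ = 5/(2·10) = 0.25.
ζωₙ = 5/2 = 2.5, so t_s ≈ 4/(ζωₙ) = 4/2.5 = 1.600 s.

t_s ≈ 1.600 s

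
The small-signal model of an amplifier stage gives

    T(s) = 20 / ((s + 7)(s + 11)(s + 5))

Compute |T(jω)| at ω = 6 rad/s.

|T(j6)| ≈ 0.02217

Substitute s = j6: numerator = 20, denominator = -443 + j786.
|T(j6)| = |20| / |-443 + j786| = 20 / 902.24 ≈ 0.02217.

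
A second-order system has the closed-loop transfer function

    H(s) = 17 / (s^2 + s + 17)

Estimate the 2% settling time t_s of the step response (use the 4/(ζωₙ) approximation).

Comparing s^2 + s + 17 to s^2 + 2ζωₙs + ωₙ²: ωₙ = √17 ≈ 4.123 rad/s and ζ = 1/(2·√17) ≈ 0.1213.
ζωₙ = 1/2 = 0.5, so t_s ≈ 4/(ζωₙ) = 4/0.5 = 8 s.

t_s ≈ 8 s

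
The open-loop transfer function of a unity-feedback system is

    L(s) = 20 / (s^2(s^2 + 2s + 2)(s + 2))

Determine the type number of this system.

The denominator has 2 factors of s at the origin (free integrators), so this is a Type 2 system.

Type 2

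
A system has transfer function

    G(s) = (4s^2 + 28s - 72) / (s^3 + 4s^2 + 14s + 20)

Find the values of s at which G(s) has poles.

The poles are the roots of the denominator s^3 + 4s^2 + 14s + 20 = 0.
Trying s = -2: the polynomial evaluates to 0, so (s + 2) is a factor.
Dividing out leaves s^2 + 2s + 10 = 0.
The quadratic formula then gives s = -1 ± 3j.

s = -1 ± 3j, -2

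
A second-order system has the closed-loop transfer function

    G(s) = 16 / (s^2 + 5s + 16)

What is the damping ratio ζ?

ζ = 0.625

Compare the denominator to the standard form s^2 + 2ζωₙs + ωₙ².
ωₙ² = 16, so ωₙ = 4 rad/s.
2ζωₙ = 5, so ζ = 5/(2·4) = 0.625.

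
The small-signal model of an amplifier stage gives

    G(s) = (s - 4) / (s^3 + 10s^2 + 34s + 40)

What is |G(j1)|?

|G(j1)| ≈ 0.09245

Substitute s = j1: numerator = -4 + j1, denominator = 30 + j33.
|G(j1)| = |-4 + j1| / |30 + j33| = 4.1231 / 44.598 ≈ 0.09245.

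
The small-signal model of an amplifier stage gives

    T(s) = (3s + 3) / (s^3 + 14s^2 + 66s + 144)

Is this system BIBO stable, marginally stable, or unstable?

stable

The denominator s^3 + 14s^2 + 66s + 144 factors as (s^2 + 6s + 18)(s + 8), giving poles at s = -3 ± 3j, -8.
Since all poles lie strictly in the left half-plane, the system is stable.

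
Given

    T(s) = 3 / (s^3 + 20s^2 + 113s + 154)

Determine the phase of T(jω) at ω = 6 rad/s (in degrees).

∠T(j6) ≈ -140.8°

At s = j6: numerator = 3, denominator = -566 + j462.
∠T = ∠num − ∠den = 0° − (140.78°) = -140.8°.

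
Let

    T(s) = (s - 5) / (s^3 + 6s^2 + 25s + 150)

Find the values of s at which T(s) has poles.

s = ±5j, -6

The poles are the roots of the denominator s^3 + 6s^2 + 25s + 150 = 0.
Trying s = -6: the polynomial evaluates to 0, so (s + 6) is a factor.
Dividing out leaves s^2 + 25 = 0.
The quadratic formula then gives s = 0 ± 5j.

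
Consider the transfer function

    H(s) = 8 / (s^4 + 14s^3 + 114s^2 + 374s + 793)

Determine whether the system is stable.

The denominator s^4 + 14s^3 + 114s^2 + 374s + 793 factors as (s^2 + 10s + 61)(s^2 + 4s + 13), giving poles at s = -5 + 6j, -5 - 6j, -2 + 3j, -2 - 3j.
Since all poles lie strictly in the left half-plane, the system is stable.

stable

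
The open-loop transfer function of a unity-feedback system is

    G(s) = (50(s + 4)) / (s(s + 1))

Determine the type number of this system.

Type 1

The denominator has 1 factor of s at the origin (free integrator), so this is a Type 1 system.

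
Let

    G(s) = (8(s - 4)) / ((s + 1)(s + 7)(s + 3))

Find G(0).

G(0) = -32/21 ≈ -1.524

At s = 0 each factor (s + a) contributes a and each (s^2 + bs + c) contributes c.
G(0) = 8·(-4) / ((1) · (7) · (3)) = -32/21 = -32/21.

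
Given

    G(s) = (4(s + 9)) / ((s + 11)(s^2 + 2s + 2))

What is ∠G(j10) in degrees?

∠G(j10) ≈ -162.7°

At s = j10: numerator = 36 + j40, denominator = -1278 - j760.
∠G = ∠num − ∠den = 48.013° − (-149.26°) = 197.3°, which wraps to -162.7°.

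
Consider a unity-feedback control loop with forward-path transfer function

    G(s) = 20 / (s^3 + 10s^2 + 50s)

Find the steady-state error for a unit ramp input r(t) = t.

G(s) has one pole at the origin.
This is a Type 1 system. Kv = lim_{s→0} s·G(s) = 20/50 = 2/5.
e_ss = 1/Kv = 1/(2/5) = 5/2 ≈ 2.500.

e_ss = 2.500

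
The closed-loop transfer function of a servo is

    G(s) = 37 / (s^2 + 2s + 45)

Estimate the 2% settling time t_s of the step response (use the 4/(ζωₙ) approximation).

t_s ≈ 4 s

Comparing s^2 + 2s + 45 to s^2 + 2ζωₙs + ωₙ²: ωₙ = √45 ≈ 6.708 rad/s and ζ = 2/(2·√45) ≈ 0.1491.
ζωₙ = 2/2 = 1, so t_s ≈ 4/(ζωₙ) = 4/1 = 4 s.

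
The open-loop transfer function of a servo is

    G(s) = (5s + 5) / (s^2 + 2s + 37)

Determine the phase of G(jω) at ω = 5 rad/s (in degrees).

At s = j5: numerator = 5 + j25, denominator = 12 + j10.
∠G = ∠num − ∠den = 78.690° − (39.806°) = 38.88°.

∠G(j5) ≈ 38.88°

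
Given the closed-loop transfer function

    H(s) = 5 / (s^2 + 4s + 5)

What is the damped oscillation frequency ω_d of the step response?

ω_d = 1 rad/s

Comparing s^2 + 4s + 5 to s^2 + 2ζωₙs + ωₙ²: ωₙ = √5 ≈ 2.236 rad/s and ζ = 4/(2·√5) ≈ 0.8944.
ζωₙ = 4/2 = 2, so ω_d = ωₙ√(1−ζ²) = √(ωₙ² − (ζωₙ)²) = √(5 − 2²) = √1 = 1 rad/s.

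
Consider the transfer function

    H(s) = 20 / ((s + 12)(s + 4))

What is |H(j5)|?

Substitute s = j5: numerator = 20, denominator = 23 + j80.
|H(j5)| = |20| / |23 + j80| = 20 / 83.241 ≈ 0.2403.

|H(j5)| ≈ 0.2403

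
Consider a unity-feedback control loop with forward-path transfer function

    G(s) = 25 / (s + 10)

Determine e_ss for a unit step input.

G(s) has no poles at the origin.
This is a Type 0 system. Kp = lim_{s→0} G(s) = 25/10 = 5/2.
e_ss = 1/(1 + Kp) = 1/(1 + 5/2) = 2/7 ≈ 0.2857.

e_ss = 0.2857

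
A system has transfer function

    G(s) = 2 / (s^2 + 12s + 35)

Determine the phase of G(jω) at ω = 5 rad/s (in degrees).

∠G(j5) ≈ -80.54°

At s = j5: numerator = 2, denominator = 10 + j60.
∠G = ∠num − ∠den = 0° − (80.538°) = -80.54°.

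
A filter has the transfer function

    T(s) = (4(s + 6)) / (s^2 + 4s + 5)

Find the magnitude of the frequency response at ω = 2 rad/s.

Substitute s = j2: numerator = 24 + j8, denominator = 1 + j8.
|T(j2)| = |24 + j8| / |1 + j8| = 25.298 / 8.0623 ≈ 3.138.

|T(j2)| ≈ 3.138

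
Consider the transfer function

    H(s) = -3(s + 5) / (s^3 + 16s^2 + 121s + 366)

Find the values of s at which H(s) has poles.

s = -5 + 6j, -5 - 6j, -6

The poles are the roots of the denominator s^3 + 16s^2 + 121s + 366 = 0.
Trying s = -6: the polynomial evaluates to 0, so (s + 6) is a factor.
Dividing out leaves s^2 + 10s + 61 = 0.
The quadratic formula then gives s = -5 ± 6j.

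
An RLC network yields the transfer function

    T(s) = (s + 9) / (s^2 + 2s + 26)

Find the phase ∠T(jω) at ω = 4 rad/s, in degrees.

At s = j4: numerator = 9 + j4, denominator = 10 + j8.
∠T = ∠num − ∠den = 23.962° − (38.660°) = -14.70°.

∠T(j4) ≈ -14.70°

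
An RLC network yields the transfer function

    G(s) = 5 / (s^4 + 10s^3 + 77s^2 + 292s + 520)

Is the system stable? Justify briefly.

stable

The denominator s^4 + 10s^3 + 77s^2 + 292s + 520 factors as (s^2 + 6s + 13)(s^2 + 4s + 40), giving poles at s = -3 + 2j, -3 - 2j, -2 + 6j, -2 - 6j.
Since all poles lie strictly in the left half-plane, the system is stable.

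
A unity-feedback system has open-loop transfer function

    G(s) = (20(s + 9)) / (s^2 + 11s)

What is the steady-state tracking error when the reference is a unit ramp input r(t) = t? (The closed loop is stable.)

e_ss = 0.06111

G(s) has one pole at the origin.
This is a Type 1 system. Kv = lim_{s→0} s·G(s) = 180/11.
e_ss = 1/Kv = 1/(180/11) = 11/180 ≈ 0.06111.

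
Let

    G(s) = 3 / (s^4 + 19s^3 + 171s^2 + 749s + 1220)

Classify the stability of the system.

The denominator s^4 + 19s^3 + 171s^2 + 749s + 1220 factors as (s + 5)(s^2 + 10s + 61)(s + 4), giving poles at s = -5, -5 ± 6j, -4.
Since all poles lie strictly in the left half-plane, the system is stable.

stable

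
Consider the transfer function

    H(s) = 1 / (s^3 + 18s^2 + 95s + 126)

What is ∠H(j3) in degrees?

At s = j3: numerator = 1, denominator = -36 + j258.
∠H = ∠num − ∠den = 0° − (97.943°) = -97.94°.

∠H(j3) ≈ -97.94°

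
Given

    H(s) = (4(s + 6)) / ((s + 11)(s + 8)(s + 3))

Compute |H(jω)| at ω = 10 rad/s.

|H(j10)| ≈ 0.02347

Substitute s = j10: numerator = 24 + j40, denominator = -1936 + j450.
|H(j10)| = |24 + j40| / |-1936 + j450| = 46.648 / 1987.6 ≈ 0.02347.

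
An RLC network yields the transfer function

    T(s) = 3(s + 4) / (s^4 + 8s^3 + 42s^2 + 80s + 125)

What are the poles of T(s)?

The poles are the roots of the denominator s^4 + 8s^3 + 42s^2 + 80s + 125 = 0.
No real roots exist; factor into two real quadratics: (s^2 + 2s + 5)(s^2 + 6s + 25) = 0.
Each quadratic gives a conjugate pair via the quadratic formula.

s = -1 ± 2j, -3 ± 4j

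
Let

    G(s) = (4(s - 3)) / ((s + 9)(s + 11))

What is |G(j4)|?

|G(j4)| ≈ 0.1735

Substitute s = j4: numerator = -12 + j16, denominator = 83 + j80.
|G(j4)| = |-12 + j16| / |83 + j80| = 20 / 115.28 ≈ 0.1735.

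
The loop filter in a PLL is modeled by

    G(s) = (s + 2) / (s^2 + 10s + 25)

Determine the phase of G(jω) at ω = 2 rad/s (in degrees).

∠G(j2) ≈ 1.397°

At s = j2: numerator = 2 + j2, denominator = 21 + j20.
∠G = ∠num − ∠den = 45° − (43.603°) = 1.397°.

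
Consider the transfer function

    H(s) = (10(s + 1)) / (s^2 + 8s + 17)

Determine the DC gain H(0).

At s = 0 each factor (s + a) contributes a and each (s^2 + bs + c) contributes c.
H(0) = 10·(1) / ((17)) = 10/17 = 10/17.

H(0) = 10/17 ≈ 0.5882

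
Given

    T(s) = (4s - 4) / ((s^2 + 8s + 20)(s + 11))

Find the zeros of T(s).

Set the numerator to zero: 4s - 4 = 0, i.e. 4·(s - 1) = 0.
So s = 1.

s = 1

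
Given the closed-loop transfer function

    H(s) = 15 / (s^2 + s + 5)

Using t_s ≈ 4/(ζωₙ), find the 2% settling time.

Comparing s^2 + s + 5 to s^2 + 2ζωₙs + ωₙ²: ωₙ = √5 ≈ 2.236 rad/s and ζ = 1/(2·√5) ≈ 0.2236.
ζωₙ = 1/2 = 0.5, so t_s ≈ 4/(ζωₙ) = 4/0.5 = 8 s.

t_s ≈ 8 s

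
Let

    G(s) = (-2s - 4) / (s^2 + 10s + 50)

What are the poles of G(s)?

The poles are the roots of the denominator s^2 + 10s + 50 = 0.
Using the quadratic formula: s = (-10 ± √(-100))/2 = -5 ± 5j.

s = -5 + 5j, -5 - 5j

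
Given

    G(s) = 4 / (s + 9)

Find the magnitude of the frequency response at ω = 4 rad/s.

Substitute s = j4: numerator = 4, denominator = 9 + j4.
|G(j4)| = |4| / |9 + j4| = 4 / 9.8489 ≈ 0.4061.

|G(j4)| ≈ 0.4061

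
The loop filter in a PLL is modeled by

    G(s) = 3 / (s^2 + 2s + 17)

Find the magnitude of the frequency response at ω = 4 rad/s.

|G(j4)| ≈ 0.3721

Substitute s = j4: numerator = 3, denominator = 1 + j8.
|G(j4)| = |3| / |1 + j8| = 3 / 8.0623 ≈ 0.3721.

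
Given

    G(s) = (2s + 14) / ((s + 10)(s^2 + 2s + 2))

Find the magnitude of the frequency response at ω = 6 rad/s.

Substitute s = j6: numerator = 14 + j12, denominator = -412 - j84.
|G(j6)| = |14 + j12| / |-412 - j84| = 18.439 / 420.48 ≈ 0.04385.

|G(j6)| ≈ 0.04385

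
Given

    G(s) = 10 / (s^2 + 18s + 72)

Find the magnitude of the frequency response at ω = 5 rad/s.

Substitute s = j5: numerator = 10, denominator = 47 + j90.
|G(j5)| = |10| / |47 + j90| = 10 / 101.53 ≈ 0.09849.

|G(j5)| ≈ 0.09849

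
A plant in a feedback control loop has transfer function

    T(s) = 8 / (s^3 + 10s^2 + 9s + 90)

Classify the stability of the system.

The denominator s^3 + 10s^2 + 9s + 90 factors as (s^2 + 9)(s + 10), giving poles at s = ±3j, -10.
Since the simple pole(s) at s = 3j, -3j lie on the jω-axis with none in the right half-plane, the system is marginally stable.

marginally stable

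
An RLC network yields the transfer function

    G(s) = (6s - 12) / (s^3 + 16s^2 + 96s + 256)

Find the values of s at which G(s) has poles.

s = -4 ± 4j, -8

The poles are the roots of the denominator s^3 + 16s^2 + 96s + 256 = 0.
Trying s = -8: the polynomial evaluates to 0, so (s + 8) is a factor.
Dividing out leaves s^2 + 8s + 32 = 0.
The quadratic formula then gives s = -4 ± 4j.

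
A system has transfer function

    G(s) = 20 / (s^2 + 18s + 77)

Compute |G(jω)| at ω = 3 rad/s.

|G(j3)| ≈ 0.2303

Substitute s = j3: numerator = 20, denominator = 68 + j54.
|G(j3)| = |20| / |68 + j54| = 20 / 86.833 ≈ 0.2303.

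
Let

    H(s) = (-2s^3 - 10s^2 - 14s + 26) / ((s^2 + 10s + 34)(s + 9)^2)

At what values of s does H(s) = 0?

Set the numerator to zero: -2s^3 - 10s^2 - 14s + 26 = 0, i.e. -2·(s^3 + 5s^2 + 7s - 13) = 0.
Factoring: (s - 1)(s^2 + 6s + 13) = 0.

s = 1, -3 ± 2j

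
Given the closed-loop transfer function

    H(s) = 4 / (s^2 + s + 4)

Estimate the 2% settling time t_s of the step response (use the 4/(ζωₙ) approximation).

Comparing s^2 + s + 4 to s^2 + 2ζωₙs + ωₙ²: ωₙ = 2 rad/s and ζ = 1/(2·2) = 0.25.
ζωₙ = 1/2 = 0.5, so t_s ≈ 4/(ζωₙ) = 4/0.5 = 8 s.

t_s ≈ 8 s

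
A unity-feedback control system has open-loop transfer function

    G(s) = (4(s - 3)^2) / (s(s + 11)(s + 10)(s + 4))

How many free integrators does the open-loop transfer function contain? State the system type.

Type 1

The denominator has 1 factor of s at the origin (free integrator), so this is a Type 1 system.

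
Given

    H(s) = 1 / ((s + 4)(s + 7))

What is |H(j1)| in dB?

|H(j1)|_dB ≈ -29.3 dB

Substitute s = j1: numerator = 1, denominator = 27 + j11.
|H(j1)| = |1| / |27 + j11| = 1 / 29.155 ≈ 0.03430.
In decibels: 20·log₁₀(0.03430) ≈ -29.3 dB.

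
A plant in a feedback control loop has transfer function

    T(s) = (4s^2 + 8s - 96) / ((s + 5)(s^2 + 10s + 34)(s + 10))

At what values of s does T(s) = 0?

Set the numerator to zero: 4s^2 + 8s - 96 = 0, i.e. 4·(s^2 + 2s - 24) = 0.
Factoring: (s + 6)(s - 4) = 0.

s = -6, 4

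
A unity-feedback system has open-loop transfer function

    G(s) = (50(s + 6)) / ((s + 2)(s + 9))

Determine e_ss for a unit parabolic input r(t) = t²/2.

e_ss = ∞

G(s) has no poles at the origin.
This is a Type 0 system; Ka = lim_{s→0} s^2·G(s) = 0, so the steady-state error for a parabola input is infinite.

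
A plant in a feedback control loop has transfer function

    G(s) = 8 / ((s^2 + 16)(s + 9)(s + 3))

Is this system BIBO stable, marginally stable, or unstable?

The poles can be read from the denominator factors: s = ±4j, -9, -3.
Since the simple pole(s) at s = 4j, -4j lie on the jω-axis with none in the right half-plane, the system is marginally stable.

marginally stable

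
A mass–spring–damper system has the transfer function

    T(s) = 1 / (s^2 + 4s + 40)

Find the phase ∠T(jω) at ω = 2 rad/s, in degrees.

At s = j2: numerator = 1, denominator = 36 + j8.
∠T = ∠num − ∠den = 0° − (12.529°) = -12.53°.

∠T(j2) ≈ -12.53°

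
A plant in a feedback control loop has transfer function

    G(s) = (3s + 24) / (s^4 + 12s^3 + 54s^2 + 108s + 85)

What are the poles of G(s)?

The poles are the roots of the denominator s^4 + 12s^3 + 54s^2 + 108s + 85 = 0.
No real roots exist; factor into two real quadratics: (s^2 + 4s + 5)(s^2 + 8s + 17) = 0.
Each quadratic gives a conjugate pair via the quadratic formula.

s = -2 + j, -2 - j, -4 + j, -4 - j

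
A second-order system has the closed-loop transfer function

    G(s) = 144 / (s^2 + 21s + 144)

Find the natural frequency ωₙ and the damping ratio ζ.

Compare the denominator to the standard form s^2 + 2ζωₙs + ωₙ².
ωₙ² = 144, so ωₙ = 12 rad/s.
2ζωₙ = 21, so ζ = 21/(2·12) = 0.875.

ωₙ = 12 rad/s, ζ = 0.875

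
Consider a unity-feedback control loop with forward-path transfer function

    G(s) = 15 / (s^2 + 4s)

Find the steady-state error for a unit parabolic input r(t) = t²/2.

G(s) has one pole at the origin.
This is a Type 1 system; Ka = lim_{s→0} s^2·G(s) = 0, so the steady-state error for a parabola input is infinite.

e_ss = ∞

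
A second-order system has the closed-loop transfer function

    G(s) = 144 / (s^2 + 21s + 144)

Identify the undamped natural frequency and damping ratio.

ωₙ = 12 rad/s, ζ = 0.875

Compare the denominator to the standard form s^2 + 2ζωₙs + ωₙ².
ωₙ² = 144, so ωₙ = 12 rad/s.
2ζωₙ = 21, so ζ = 21/(2·12) = 0.875.
With ζ = 0.875 the response is underdamped.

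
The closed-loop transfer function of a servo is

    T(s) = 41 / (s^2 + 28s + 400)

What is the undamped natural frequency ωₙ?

Compare the denominator to the standard form s^2 + 2ζωₙs + ωₙ².
ωₙ² = 400, so ωₙ = 20 rad/s.

ωₙ = 20 rad/s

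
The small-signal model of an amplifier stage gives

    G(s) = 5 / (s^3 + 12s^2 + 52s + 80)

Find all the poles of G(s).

The poles are the roots of the denominator s^3 + 12s^2 + 52s + 80 = 0.
Trying s = -4: the polynomial evaluates to 0, so (s + 4) is a factor.
Dividing out leaves s^2 + 8s + 20 = 0.
The quadratic formula then gives s = -4 ± 2j.

s = -4 ± 2j, -4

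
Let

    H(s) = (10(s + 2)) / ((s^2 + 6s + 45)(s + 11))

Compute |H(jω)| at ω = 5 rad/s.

Substitute s = j5: numerator = 20 + j50, denominator = 70 + j430.
|H(j5)| = |20 + j50| / |70 + j430| = 53.852 / 435.66 ≈ 0.1236.

|H(j5)| ≈ 0.1236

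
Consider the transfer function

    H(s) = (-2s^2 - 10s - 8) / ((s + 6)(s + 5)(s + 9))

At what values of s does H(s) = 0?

Set the numerator to zero: -2s^2 - 10s - 8 = 0, i.e. -2·(s^2 + 5s + 4) = 0.
Factoring: (s + 4)(s + 1) = 0.

s = -4, -1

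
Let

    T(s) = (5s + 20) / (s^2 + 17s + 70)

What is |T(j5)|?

|T(j5)| ≈ 0.3329

Substitute s = j5: numerator = 20 + j25, denominator = 45 + j85.
|T(j5)| = |20 + j25| / |45 + j85| = 32.016 / 96.177 ≈ 0.3329.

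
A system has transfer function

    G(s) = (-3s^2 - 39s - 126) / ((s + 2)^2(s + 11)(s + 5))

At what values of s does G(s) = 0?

Set the numerator to zero: -3s^2 - 39s - 126 = 0, i.e. -3·(s^2 + 13s + 42) = 0.
Factoring: (s + 6)(s + 7) = 0.

s = -6, -7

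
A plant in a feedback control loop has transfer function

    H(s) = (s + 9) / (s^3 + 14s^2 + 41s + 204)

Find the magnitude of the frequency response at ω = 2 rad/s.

|H(j2)| ≈ 0.05572

Substitute s = j2: numerator = 9 + j2, denominator = 148 + j74.
|H(j2)| = |9 + j2| / |148 + j74| = 9.2195 / 165.47 ≈ 0.05572.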